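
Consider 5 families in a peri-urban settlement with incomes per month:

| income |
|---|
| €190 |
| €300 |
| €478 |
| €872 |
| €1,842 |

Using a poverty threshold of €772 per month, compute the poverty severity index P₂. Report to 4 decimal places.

0.2174

Incomes under z: €190, €300, €478 (q = 3 of N = 5).
Gap ratios (z−y)/z: (772−190)/772 = 0.7539; (772−300)/772 = 0.6114; (772−478)/772 = 0.3808.
Squared: 0.5683; 0.3738; 0.1450.
Sum = 1.087184; P₂ = 1.087184 / 5 = 0.2174.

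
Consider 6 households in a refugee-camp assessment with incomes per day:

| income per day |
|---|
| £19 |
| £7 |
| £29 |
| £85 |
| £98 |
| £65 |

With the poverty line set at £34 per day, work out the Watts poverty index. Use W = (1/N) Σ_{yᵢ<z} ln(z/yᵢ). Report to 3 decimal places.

0.387

Incomes under z: £7, £19, £29 (q = 3 of N = 6).
Log gaps: ln(34/7) = 1.5805; ln(34/19) = 0.5819; ln(34/29) = 0.1591.
W = 2.321437 / 6 = 0.387.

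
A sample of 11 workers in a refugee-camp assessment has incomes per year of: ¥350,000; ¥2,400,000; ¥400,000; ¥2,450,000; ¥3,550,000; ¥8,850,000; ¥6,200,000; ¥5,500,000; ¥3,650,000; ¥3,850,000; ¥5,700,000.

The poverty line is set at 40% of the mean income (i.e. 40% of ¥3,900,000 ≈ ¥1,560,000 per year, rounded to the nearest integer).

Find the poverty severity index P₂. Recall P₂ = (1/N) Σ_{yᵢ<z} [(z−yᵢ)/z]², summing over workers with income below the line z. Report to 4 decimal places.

Poor units: ¥350,000, ¥400,000 (q = 2 of N = 11).
Shortfall ratios: (1560000−350000)/1560000 = 0.7756; (1560000−400000)/1560000 = 0.7436.
Squared: 0.6016; 0.5529.
Sum = 1.154545; P₂ = 1.154545 / 11 = 0.1050.

0.1050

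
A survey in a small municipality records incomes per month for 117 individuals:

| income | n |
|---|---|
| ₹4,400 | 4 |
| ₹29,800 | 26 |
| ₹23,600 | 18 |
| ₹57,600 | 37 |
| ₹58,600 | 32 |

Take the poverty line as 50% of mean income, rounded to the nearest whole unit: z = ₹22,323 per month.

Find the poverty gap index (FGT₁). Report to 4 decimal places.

0.0274

Poor units: 4×₹4,400 (q = 4 of N = 117).
Gap ratios (z−y)/z: (22323−4400)/22323 = 0.8029 (×4).
Σ = 3.211576. Dividing by the full population N = 117 gives P₁ = 0.0274.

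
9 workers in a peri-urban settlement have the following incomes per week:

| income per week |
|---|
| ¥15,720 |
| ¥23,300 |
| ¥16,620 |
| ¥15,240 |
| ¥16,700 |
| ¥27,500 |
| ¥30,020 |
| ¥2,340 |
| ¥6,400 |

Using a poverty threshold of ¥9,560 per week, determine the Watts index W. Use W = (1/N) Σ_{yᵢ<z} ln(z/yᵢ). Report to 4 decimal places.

0.2010

Incomes under z: ¥2,340, ¥6,400 (q = 2 of N = 9).
Log gaps: ln(9560/2340) = 1.4074; ln(9560/6400) = 0.4013.
W = 1.808727 / 9 = 0.2010.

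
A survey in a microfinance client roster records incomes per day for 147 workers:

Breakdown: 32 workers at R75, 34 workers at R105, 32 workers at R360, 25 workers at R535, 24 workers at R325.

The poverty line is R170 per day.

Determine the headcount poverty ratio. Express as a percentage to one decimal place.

66 of the 147 workers have income below R170.
H = 66/147 = 44.9%.

44.9%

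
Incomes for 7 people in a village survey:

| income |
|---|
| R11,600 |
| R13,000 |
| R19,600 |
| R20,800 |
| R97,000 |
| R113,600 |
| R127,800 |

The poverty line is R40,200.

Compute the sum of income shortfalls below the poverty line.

Below the line: R11,600, R13,000, R19,600, R20,800 (q = 4 of N = 7).
Individual gaps: 40200−11600 = 28600; 40200−13000 = 27200; 40200−19600 = 20600; 40200−20800 = 19400.
Aggregate gap = R95,800.

R95,800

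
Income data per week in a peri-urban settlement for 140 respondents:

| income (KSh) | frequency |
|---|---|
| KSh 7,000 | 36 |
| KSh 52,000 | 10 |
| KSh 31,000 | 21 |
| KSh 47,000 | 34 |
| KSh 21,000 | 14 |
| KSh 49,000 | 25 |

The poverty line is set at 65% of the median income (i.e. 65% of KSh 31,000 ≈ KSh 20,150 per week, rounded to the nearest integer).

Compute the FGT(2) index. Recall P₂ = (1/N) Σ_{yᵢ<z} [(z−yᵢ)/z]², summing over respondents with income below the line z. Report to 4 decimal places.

0.1095

Incomes under z: 36×KSh 7,000 (q = 36 of N = 140).
Relative gaps: (20150−7000)/20150 = 0.6526 (×36).
Squared: 0.4259 (×36).
Sum = 15.332180; P₂ = 15.332180 / 140 = 0.1095.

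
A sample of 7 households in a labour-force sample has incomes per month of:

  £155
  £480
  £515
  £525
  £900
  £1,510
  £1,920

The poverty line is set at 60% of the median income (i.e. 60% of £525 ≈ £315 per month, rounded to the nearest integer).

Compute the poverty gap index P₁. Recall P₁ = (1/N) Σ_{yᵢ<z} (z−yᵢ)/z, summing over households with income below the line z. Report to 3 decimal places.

0.073

Below z: £155 (q = 1 of N = 7).
Gap ratios (z−y)/z: (315−155)/315 = 0.5079.
Sum of shortfalls = 0.507937; P₁ averages over all N: 0.507937 / 7 = 0.073.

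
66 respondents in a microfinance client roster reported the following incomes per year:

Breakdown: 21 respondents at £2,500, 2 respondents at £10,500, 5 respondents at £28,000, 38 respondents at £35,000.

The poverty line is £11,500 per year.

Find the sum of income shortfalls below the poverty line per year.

Poor units: 21×£2,500, 2×£10,500 (q = 23 of N = 66).
Individual gaps: 21×(11500−2500) = 189000; 2×(11500−10500) = 2000.
Aggregate gap = £191,000.

£191,000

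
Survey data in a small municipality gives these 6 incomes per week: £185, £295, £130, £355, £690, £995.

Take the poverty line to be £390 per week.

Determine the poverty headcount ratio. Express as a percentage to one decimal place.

66.7%

4 of the 6 workers have income below £390.
H = 4/6 = 66.7%.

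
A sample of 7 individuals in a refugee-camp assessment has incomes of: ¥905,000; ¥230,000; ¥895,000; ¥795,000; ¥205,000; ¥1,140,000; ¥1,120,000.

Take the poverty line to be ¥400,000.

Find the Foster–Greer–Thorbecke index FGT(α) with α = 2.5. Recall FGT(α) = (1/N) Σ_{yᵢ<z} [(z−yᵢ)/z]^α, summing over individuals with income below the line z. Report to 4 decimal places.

Below the line: ¥205,000, ¥230,000 (q = 2 of N = 7).
Relative gaps: (400000−205000)/400000 = 0.4875; (400000−230000)/400000 = 0.4250.
Raised to α = 2.5: 0.16593; 0.11775.
Sum = 0.283688; FGT(2.5) = 0.283688 / 7 = 0.0405.

0.0405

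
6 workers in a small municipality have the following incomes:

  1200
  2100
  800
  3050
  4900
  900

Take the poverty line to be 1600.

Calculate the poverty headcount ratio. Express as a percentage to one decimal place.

3 of the 6 workers have income below 1600.
H = 3/6 = 50.0%.

50.0%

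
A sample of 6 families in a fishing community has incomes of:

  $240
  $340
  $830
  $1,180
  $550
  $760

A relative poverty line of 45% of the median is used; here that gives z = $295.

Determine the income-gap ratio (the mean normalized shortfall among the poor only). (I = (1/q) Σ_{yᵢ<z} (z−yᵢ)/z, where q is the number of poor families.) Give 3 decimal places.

Incomes under z: $240 (q = 1 of N = 6).
Relative gaps: 0.1864; sum = 0.186441.
I averages over the q = 1 poor units only: 0.186441 / 1 = 0.186.

0.186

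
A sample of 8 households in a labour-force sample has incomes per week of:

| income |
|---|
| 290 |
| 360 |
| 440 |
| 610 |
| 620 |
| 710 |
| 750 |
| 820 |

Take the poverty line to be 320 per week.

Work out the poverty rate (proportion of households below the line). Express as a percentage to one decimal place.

12.5%

1 of the 8 households have income below 320.
H = 1/8 = 12.5%.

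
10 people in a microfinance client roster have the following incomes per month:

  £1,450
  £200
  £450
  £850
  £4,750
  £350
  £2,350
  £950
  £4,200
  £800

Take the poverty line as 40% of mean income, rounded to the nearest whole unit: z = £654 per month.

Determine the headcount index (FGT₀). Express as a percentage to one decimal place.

30.0%

3 of the 10 people have income below £654.
H = 3/10 = 30.0%.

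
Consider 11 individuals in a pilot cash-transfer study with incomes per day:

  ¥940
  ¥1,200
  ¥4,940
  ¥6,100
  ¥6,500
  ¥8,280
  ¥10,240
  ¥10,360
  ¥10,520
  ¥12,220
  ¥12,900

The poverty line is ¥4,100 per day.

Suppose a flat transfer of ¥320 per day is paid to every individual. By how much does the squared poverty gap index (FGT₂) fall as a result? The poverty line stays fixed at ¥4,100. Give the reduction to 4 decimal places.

0.0199

Before: below the line — ¥940, ¥1,200; squared poverty gap index (FGT₂) = 0.099484.
After the ¥320 transfer: below the line — ¥1,260, ¥1,520; squared poverty gap index (FGT₂) = 0.079617.
Reduction = 0.099484 − 0.079617 = 0.0199.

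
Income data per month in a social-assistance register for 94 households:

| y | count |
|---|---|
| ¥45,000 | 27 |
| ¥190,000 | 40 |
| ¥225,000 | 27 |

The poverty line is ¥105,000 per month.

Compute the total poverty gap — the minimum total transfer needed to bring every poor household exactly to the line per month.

Incomes under z: 27×¥45,000 (q = 27 of N = 94).
Individual gaps: 27×(105000−45000) = 1620000.
Aggregate gap = ¥1,620,000.

¥1,620,000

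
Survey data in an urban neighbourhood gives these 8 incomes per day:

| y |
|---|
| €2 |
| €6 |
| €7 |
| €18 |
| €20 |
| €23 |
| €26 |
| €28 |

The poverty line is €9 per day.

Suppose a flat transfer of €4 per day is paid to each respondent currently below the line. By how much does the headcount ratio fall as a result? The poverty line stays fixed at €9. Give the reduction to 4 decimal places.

0.2500

Before: below the line — €2, €6, €7; headcount ratio = 0.375000.
After the €4 transfer: below the line — €6; headcount ratio = 0.125000.
Reduction = 0.375000 − 0.125000 = 0.2500.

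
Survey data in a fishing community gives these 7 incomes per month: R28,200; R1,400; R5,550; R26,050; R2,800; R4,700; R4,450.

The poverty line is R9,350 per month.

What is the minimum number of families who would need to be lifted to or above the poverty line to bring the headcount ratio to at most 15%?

4

Currently q = 5 of N = 7 are below the line (H = 0.714).
A headcount ratio of at most 15% allows at most ⌊0.15 × 7⌋ = 1 poor families.
So at least 5 − 1 = 4 must be lifted.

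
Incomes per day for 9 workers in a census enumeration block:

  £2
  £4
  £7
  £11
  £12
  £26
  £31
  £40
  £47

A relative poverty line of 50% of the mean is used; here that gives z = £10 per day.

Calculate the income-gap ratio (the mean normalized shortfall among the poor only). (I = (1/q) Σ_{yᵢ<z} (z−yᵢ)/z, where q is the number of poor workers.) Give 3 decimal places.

Poor units: £2, £4, £7 (q = 3 of N = 9).
Relative gaps: 0.8000, 0.6000, 0.3000; sum = 1.700000.
I averages over the q = 3 poor units only: 1.700000 / 3 = 0.567.

0.567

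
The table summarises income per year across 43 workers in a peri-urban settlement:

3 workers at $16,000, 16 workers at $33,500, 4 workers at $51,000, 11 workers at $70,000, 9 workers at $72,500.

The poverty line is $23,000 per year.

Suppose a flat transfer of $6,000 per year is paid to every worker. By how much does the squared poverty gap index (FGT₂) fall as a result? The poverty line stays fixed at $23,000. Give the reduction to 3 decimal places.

0.006

Before: below the line — 3×$16,000; squared poverty gap index (FGT₂) = 0.00646.
After the $6,000 transfer: below the line — 3×$22,000; squared poverty gap index (FGT₂) = 0.00013.
Reduction = 0.00646 − 0.00013 = 0.006.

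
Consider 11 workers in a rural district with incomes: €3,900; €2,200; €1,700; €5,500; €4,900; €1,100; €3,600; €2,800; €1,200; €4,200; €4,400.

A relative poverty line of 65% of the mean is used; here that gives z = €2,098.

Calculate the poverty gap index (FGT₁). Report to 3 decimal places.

0.099

Below the line: €1,100, €1,200, €1,700 (q = 3 of N = 11).
Shortfall ratios: (2098−1100)/2098 = 0.4757; (2098−1200)/2098 = 0.4280; (2098−1700)/2098 = 0.1897.
Sum of shortfalls = 1.093422; P₁ averages over all N: 1.093422 / 11 = 0.099.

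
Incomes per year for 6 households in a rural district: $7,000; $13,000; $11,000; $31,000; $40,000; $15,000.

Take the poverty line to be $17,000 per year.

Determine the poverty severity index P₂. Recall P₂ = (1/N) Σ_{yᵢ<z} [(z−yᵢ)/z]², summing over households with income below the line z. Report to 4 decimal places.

Below z: $7,000, $11,000, $13,000, $15,000 (q = 4 of N = 6).
Shortfall ratios: (17000−7000)/17000 = 0.5882; (17000−11000)/17000 = 0.3529; (17000−13000)/17000 = 0.2353; (17000−15000)/17000 = 0.1176.
Squared: 0.3460; 0.1246; 0.0554; 0.0138.
Sum = 0.539792; P₂ = 0.539792 / 6 = 0.0900.

0.0900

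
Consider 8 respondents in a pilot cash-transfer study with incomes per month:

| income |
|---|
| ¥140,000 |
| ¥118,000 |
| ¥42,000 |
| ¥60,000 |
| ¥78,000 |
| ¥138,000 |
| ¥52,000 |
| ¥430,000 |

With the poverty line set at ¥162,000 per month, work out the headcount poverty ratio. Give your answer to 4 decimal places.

7 of the 8 respondents have income below ¥162,000.
H = 7/8 = 0.8750.

0.8750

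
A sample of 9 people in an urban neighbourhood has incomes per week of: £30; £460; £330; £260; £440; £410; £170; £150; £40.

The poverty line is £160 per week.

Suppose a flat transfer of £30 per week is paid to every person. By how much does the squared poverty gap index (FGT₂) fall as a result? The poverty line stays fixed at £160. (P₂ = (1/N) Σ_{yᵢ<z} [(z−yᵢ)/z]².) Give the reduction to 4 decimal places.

0.0577

Before: below the line — £30, £40, £150; squared poverty gap index (FGT₂) = 0.136285.
After the £30 transfer: below the line — £60, £70; squared poverty gap index (FGT₂) = 0.078559.
Reduction = 0.136285 − 0.078559 = 0.0577.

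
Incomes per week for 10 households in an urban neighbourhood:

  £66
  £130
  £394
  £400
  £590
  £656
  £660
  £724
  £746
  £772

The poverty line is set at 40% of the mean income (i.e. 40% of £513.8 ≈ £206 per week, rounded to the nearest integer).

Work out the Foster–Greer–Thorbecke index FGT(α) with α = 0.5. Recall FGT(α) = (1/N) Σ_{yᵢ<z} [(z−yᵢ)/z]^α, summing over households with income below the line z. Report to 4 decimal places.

Below the line: £66, £130 (q = 2 of N = 10).
Normalized shortfalls: (206−66)/206 = 0.6796; (206−130)/206 = 0.3689.
Raised to α = 0.5: 0.82439; 0.60740.
Sum = 1.431783; FGT(0.5) = 1.431783 / 10 = 0.1432.

0.1432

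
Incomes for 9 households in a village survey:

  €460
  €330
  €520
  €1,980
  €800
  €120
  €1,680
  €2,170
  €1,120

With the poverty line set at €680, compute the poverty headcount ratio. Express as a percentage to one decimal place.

4 of the 9 households have income below €680.
H = 4/9 = 44.4%.

44.4%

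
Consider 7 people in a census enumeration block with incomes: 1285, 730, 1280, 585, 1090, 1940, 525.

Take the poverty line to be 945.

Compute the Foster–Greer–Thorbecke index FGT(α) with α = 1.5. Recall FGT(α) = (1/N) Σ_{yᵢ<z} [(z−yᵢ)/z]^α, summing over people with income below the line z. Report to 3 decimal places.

Below z: 525, 585, 730 (q = 3 of N = 7).
Normalized shortfalls: (945−525)/945 = 0.4444; (945−585)/945 = 0.3810; (945−730)/945 = 0.2275.
Raised to α = 1.5: 0.29630; 0.23513; 0.10852.
Sum = 0.639945; FGT(1.5) = 0.639945 / 7 = 0.091.

0.091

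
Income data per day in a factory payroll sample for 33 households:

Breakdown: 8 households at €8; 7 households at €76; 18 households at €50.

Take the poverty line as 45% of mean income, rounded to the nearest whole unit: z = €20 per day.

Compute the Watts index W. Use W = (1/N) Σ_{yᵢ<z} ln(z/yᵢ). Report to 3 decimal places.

Below the line: 8×€8 (q = 8 of N = 33).
ln(z/y) terms: ln(20/8) = 0.9163 (×8).
W = 7.330326 / 33 = 0.222.

0.222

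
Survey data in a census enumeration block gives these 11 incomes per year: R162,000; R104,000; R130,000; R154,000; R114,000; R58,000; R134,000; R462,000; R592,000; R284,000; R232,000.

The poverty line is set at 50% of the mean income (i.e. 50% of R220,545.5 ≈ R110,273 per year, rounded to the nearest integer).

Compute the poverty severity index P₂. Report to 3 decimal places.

Below the line: R58,000, R104,000 (q = 2 of N = 11).
Shortfall ratios: (110273−58000)/110273 = 0.4740; (110273−104000)/110273 = 0.0569.
Squared: 0.2247; 0.0032.
Sum = 0.227943; P₂ = 0.227943 / 11 = 0.021.

0.021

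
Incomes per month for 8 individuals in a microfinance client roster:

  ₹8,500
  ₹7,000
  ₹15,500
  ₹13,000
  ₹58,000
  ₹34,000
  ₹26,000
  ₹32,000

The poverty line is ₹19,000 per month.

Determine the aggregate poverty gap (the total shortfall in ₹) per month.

Below the line: ₹7,000, ₹8,500, ₹13,000, ₹15,500 (q = 4 of N = 8).
Individual gaps: 19000−7000 = 12000; 19000−8500 = 10500; 19000−13000 = 6000; 19000−15500 = 3500.
Aggregate gap = ₹32,000.

₹32,000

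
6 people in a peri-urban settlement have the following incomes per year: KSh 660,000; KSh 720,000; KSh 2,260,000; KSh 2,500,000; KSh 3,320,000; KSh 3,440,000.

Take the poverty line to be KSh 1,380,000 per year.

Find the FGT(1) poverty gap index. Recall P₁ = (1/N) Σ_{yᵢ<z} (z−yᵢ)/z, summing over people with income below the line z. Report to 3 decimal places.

Poor units: KSh 660,000, KSh 720,000 (q = 2 of N = 6).
Normalized shortfalls: (1380000−660000)/1380000 = 0.5217; (1380000−720000)/1380000 = 0.4783.
Σ = 1.000000. Dividing by the full population N = 6 gives P₁ = 0.167.

0.167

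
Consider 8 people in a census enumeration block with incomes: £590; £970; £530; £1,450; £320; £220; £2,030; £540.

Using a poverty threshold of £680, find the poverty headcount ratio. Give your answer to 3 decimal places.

5 of the 8 people have income below £680.
H = 5/8 = 0.625.

0.625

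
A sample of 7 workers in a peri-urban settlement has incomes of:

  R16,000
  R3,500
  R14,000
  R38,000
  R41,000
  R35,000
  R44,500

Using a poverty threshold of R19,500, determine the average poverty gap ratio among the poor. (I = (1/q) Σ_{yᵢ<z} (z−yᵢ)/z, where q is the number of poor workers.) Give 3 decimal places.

Poor units: R3,500, R14,000, R16,000 (q = 3 of N = 7).
Shortfall ratios (z−y)/z: 0.8205, 0.2821, 0.1795; sum = 1.282051.
I averages over the q = 3 poor units only: 1.282051 / 3 = 0.427.

0.427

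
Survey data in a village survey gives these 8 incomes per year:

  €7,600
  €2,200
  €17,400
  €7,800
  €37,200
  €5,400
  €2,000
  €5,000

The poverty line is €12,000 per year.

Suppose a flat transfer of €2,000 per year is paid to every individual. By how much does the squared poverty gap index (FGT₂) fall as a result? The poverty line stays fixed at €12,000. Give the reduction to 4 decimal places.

Before: below the line — €2,000, €2,200, €5,000, €5,400, €7,600, €7,800; squared poverty gap index (FGT₂) = 0.282639.
After the €2,000 transfer: below the line — €4,000, €4,200, €7,000, €7,400, €9,600, €9,800; squared poverty gap index (FGT₂) = 0.157639.
Reduction = 0.282639 − 0.157639 = 0.1250.

0.1250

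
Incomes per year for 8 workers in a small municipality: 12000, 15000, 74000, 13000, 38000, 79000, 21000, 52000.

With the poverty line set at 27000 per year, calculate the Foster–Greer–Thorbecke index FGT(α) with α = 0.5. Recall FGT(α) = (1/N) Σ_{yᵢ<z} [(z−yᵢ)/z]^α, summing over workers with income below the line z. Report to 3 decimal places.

Incomes under z: 12000, 13000, 15000, 21000 (q = 4 of N = 8).
Shortfall ratios: (27000−12000)/27000 = 0.5556; (27000−13000)/27000 = 0.5185; (27000−15000)/27000 = 0.4444; (27000−21000)/27000 = 0.2222.
Raised to α = 0.5: 0.74536; 0.72008; 0.66667; 0.47140.
Sum = 2.603509; FGT(0.5) = 2.603509 / 8 = 0.325.

0.325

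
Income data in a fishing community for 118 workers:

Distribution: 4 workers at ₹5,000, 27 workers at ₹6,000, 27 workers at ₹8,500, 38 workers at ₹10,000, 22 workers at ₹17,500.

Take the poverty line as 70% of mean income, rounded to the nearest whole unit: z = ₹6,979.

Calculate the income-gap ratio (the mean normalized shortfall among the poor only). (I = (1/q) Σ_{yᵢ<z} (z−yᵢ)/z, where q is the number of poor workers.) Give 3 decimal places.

Poor units: 4×₹5,000, 27×₹6,000 (q = 31 of N = 118).
Shortfall ratios (z−y)/z: 0.2836 (×4), 0.1403 (×27); sum = 4.921765.
I averages over the q = 31 poor units only: 4.921765 / 31 = 0.159.

0.159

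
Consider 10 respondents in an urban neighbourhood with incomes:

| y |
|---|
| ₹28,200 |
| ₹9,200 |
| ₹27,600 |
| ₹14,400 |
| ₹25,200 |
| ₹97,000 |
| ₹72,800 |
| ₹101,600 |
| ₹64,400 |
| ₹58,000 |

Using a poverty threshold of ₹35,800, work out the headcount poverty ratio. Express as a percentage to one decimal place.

5 of the 10 respondents have income below ₹35,800.
H = 5/10 = 50.0%.

50.0%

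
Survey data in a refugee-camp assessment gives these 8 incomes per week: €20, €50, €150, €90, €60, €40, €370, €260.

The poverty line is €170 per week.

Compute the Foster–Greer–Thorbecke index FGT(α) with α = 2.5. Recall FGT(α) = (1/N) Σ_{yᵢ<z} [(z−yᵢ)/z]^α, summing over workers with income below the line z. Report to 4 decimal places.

0.2693

Poor units: €20, €40, €50, €60, €90, €150 (q = 6 of N = 8).
Shortfall ratios: (170−20)/170 = 0.8824; (170−40)/170 = 0.7647; (170−50)/170 = 0.7059; (170−60)/170 = 0.6471; (170−90)/170 = 0.4706; (170−150)/170 = 0.1176.
Raised to α = 2.5: 0.73132; 0.51137; 0.41863; 0.33679; 0.15192; 0.00475.
Sum = 2.154772; FGT(2.5) = 2.154772 / 8 = 0.2693.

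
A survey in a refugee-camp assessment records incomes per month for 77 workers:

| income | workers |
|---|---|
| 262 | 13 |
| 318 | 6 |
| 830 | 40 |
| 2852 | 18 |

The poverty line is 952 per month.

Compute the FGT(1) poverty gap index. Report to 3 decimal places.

Below z: 13×262, 6×318, 40×830 (q = 59 of N = 77).
Relative gaps: (952−262)/952 = 0.7248 (×13); (952−318)/952 = 0.6660 (×6); (952−830)/952 = 0.1282 (×40).
Σ = 18.544118. Dividing by the full population N = 77 gives P₁ = 0.241.

0.241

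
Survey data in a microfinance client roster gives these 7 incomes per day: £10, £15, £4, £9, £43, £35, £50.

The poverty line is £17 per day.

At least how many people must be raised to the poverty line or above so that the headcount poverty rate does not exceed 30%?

Currently q = 4 of N = 7 are below the line (H = 0.571).
A headcount ratio of at most 30% allows at most ⌊0.30 × 7⌋ = 2 poor people.
So at least 4 − 2 = 2 must be lifted.

2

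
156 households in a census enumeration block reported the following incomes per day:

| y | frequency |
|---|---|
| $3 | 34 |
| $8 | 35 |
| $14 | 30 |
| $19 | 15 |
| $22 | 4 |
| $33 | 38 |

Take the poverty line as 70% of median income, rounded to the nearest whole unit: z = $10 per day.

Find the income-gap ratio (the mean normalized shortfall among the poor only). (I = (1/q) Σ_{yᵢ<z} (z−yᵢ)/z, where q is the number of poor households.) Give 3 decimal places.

Poor units: 34×$3, 35×$8 (q = 69 of N = 156).
Relative gaps: 0.7000 (×34), 0.2000 (×35); sum = 30.800000.
The income-gap ratio divides by q (the poor only): 30.800000 / 69 = 0.446.

0.446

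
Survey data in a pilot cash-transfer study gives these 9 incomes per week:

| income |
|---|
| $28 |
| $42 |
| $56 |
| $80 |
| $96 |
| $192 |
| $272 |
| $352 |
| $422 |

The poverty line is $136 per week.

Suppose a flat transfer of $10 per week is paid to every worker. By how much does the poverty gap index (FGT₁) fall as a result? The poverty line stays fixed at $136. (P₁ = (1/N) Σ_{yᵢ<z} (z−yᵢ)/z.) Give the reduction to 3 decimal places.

0.041

Before: below the line — $28, $42, $56, $80, $96; poverty gap index (FGT₁) = 0.30882.
After the $10 transfer: below the line — $38, $52, $66, $90, $106; poverty gap index (FGT₁) = 0.26797.
Reduction = 0.30882 − 0.26797 = 0.041.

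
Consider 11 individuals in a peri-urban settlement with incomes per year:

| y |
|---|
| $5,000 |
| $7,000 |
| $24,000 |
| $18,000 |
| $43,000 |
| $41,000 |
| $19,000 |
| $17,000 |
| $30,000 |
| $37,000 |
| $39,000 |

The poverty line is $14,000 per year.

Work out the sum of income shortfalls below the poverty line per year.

$16,000

Poor units: $5,000, $7,000 (q = 2 of N = 11).
Individual gaps: 14000−5000 = 9000; 14000−7000 = 7000.
Aggregate gap = $16,000.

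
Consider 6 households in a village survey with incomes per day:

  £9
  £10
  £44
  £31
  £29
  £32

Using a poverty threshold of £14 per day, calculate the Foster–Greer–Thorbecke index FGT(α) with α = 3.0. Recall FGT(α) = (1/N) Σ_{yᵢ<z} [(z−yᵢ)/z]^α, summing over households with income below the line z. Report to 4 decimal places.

Below the line: £9, £10 (q = 2 of N = 6).
Normalized shortfalls: (14−9)/14 = 0.3571; (14−10)/14 = 0.2857.
Raised to α = 3.0: 0.04555; 0.02332.
Sum = 0.068878; FGT(3.0) = 0.068878 / 6 = 0.0115.

0.0115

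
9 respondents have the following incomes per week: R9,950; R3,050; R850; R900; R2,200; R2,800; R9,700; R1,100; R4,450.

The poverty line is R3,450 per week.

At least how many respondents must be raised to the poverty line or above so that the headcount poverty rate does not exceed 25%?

4

6 of the 9 respondents are poor, so H = 6/9 = 0.667.
A headcount ratio of at most 25% allows at most ⌊0.25 × 9⌋ = 2 poor respondents.
So at least 6 − 2 = 4 must be lifted.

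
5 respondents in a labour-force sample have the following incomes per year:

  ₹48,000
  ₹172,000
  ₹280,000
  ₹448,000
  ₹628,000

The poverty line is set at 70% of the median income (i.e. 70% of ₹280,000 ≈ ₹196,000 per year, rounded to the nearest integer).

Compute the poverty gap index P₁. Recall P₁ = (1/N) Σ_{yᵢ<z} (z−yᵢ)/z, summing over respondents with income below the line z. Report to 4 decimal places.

Below z: ₹48,000, ₹172,000 (q = 2 of N = 5).
Normalized shortfalls: (196000−48000)/196000 = 0.7551; (196000−172000)/196000 = 0.1224.
Σ = 0.877551. Dividing by the full population N = 5 gives P₁ = 0.1755.

0.1755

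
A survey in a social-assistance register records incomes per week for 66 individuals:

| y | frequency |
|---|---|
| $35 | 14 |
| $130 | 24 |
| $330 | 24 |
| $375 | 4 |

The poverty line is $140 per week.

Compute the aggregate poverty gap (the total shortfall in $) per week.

$1,710

Below z: 14×$35, 24×$130 (q = 38 of N = 66).
Individual gaps: 14×(140−35) = 1470; 24×(140−130) = 240.
Aggregate gap = $1,710.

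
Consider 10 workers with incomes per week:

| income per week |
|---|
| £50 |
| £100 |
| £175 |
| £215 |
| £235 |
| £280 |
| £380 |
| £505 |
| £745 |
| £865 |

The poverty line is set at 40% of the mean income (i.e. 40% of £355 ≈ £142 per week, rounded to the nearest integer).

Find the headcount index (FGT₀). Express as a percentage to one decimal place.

2 of the 10 workers have income below £142.
H = 2/10 = 20.0%.

20.0%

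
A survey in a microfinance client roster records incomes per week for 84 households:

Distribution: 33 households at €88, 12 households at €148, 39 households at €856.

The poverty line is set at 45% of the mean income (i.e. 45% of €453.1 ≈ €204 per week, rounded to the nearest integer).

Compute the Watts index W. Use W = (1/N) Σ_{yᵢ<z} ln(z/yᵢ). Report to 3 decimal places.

0.376

Poor units: 33×€88, 12×€148 (q = 45 of N = 84).
Log shortfalls: ln(204/88) = 0.8408 (×33); ln(204/148) = 0.3209 (×12).
W = 31.596738 / 84 = 0.376.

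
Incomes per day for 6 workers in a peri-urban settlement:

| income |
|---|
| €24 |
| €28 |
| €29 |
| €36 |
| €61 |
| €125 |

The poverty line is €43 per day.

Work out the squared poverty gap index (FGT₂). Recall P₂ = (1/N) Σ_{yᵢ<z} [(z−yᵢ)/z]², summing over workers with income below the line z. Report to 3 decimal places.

0.075

Incomes under z: €24, €28, €29, €36 (q = 4 of N = 6).
Relative gaps: (43−24)/43 = 0.4419; (43−28)/43 = 0.3488; (43−29)/43 = 0.3256; (43−36)/43 = 0.1628.
Squared: 0.1952; 0.1217; 0.1060; 0.0265.
Sum = 0.449432; P₂ = 0.449432 / 6 = 0.075.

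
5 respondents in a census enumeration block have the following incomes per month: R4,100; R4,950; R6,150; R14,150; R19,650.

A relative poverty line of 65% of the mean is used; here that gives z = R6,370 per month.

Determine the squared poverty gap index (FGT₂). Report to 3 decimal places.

0.036

Poor units: R4,100, R4,950, R6,150 (q = 3 of N = 5).
Gap ratios (z−y)/z: (6370−4100)/6370 = 0.3564; (6370−4950)/6370 = 0.2229; (6370−6150)/6370 = 0.0345.
Squared: 0.1270; 0.0497; 0.0012.
Sum = 0.177877; P₂ = 0.177877 / 5 = 0.036.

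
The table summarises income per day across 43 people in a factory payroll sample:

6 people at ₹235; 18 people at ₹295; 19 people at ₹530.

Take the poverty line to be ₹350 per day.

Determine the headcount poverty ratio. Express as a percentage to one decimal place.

24 of the 43 people have income below ₹350.
H = 24/43 = 55.8%.

55.8%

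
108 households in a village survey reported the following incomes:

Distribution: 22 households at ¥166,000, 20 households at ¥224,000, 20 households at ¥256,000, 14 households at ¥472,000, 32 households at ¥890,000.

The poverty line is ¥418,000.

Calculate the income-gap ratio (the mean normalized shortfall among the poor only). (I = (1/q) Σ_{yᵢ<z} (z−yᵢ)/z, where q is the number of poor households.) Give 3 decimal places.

0.489

Incomes under z: 22×¥166,000, 20×¥224,000, 20×¥256,000 (q = 62 of N = 108).
Shortfall ratios (z−y)/z: 0.6029 (×22), 0.4641 (×20), 0.3876 (×20); sum = 30.296651.
I averages over the q = 62 poor units only: 30.296651 / 62 = 0.489.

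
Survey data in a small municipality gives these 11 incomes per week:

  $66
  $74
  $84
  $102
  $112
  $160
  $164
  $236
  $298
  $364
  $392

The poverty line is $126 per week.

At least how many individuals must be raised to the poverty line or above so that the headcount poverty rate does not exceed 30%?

Currently q = 5 of N = 11 are below the line (H = 0.455).
A headcount ratio of at most 30% allows at most ⌊0.30 × 11⌋ = 3 poor individuals.
So at least 5 − 3 = 2 must be lifted.

2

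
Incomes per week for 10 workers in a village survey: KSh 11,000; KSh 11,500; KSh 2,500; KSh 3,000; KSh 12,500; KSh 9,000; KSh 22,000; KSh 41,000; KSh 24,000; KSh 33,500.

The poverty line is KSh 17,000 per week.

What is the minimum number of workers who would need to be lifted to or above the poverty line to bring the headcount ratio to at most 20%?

Currently q = 6 of N = 10 are below the line (H = 0.600).
A headcount ratio of at most 20% allows at most ⌊0.20 × 10⌋ = 2 poor workers.
So at least 6 − 2 = 4 must be lifted.

4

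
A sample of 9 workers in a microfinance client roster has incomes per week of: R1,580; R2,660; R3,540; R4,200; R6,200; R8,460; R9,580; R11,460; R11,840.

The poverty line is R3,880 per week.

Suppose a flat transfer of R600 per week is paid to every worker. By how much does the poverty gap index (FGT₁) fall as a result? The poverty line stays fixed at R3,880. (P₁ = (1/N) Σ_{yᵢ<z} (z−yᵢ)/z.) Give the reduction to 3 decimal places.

Before: below the line — R1,580, R2,660, R3,540; poverty gap index (FGT₁) = 0.11054.
After the R600 transfer: below the line — R2,180, R3,260; poverty gap index (FGT₁) = 0.06644.
Reduction = 0.11054 − 0.06644 = 0.044.

0.044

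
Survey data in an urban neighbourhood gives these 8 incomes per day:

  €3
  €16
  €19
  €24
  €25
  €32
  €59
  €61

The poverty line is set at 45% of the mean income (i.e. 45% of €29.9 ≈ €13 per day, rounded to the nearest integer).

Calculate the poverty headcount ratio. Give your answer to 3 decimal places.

1 of the 8 respondents have income below €13.
H = 1/8 = 0.125.

0.125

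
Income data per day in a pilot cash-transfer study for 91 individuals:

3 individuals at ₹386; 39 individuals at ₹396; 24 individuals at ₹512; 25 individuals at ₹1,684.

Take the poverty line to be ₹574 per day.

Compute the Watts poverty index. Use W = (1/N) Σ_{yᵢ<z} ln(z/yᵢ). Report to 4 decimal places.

Poor units: 3×₹386, 39×₹396, 24×₹512 (q = 66 of N = 91).
ln(z/y) terms: ln(574/386) = 0.3968 (×3); ln(574/396) = 0.3712 (×39); ln(574/512) = 0.1143 (×24).
W = 18.411083 / 91 = 0.2023.

0.2023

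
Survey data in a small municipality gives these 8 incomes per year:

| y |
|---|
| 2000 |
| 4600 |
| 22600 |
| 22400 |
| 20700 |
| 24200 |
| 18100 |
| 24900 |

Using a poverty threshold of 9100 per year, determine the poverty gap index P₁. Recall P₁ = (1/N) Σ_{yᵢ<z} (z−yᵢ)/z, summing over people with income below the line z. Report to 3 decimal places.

0.159

Below z: 2000, 4600 (q = 2 of N = 8).
Gap ratios (z−y)/z: (9100−2000)/9100 = 0.7802; (9100−4600)/9100 = 0.4945.
Sum of shortfalls = 1.274725; P₁ averages over all N: 1.274725 / 8 = 0.159.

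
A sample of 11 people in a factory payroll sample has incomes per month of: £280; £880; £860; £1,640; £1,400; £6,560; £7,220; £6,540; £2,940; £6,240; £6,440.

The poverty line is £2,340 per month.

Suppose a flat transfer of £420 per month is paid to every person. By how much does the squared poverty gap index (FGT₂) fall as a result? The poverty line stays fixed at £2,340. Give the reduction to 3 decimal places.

Before: below the line — £280, £860, £880, £1,400, £1,640; squared poverty gap index (FGT₂) = 0.16502.
After the £420 transfer: below the line — £700, £1,280, £1,300, £1,820, £2,060; squared poverty gap index (FGT₂) = 0.08706.
Reduction = 0.16502 − 0.08706 = 0.078.

0.078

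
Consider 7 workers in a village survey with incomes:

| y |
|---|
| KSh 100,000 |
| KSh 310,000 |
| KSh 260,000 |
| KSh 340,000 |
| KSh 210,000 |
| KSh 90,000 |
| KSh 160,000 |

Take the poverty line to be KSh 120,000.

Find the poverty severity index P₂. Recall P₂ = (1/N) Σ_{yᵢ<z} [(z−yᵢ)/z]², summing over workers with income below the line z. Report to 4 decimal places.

Below the line: KSh 90,000, KSh 100,000 (q = 2 of N = 7).
Normalized shortfalls: (120000−90000)/120000 = 0.2500; (120000−100000)/120000 = 0.1667.
Squared: 0.0625; 0.0278.
Sum = 0.090278; P₂ = 0.090278 / 7 = 0.0129.

0.0129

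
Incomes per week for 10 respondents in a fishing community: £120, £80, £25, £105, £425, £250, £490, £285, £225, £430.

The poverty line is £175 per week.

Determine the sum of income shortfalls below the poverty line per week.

£370

Incomes under z: £25, £80, £105, £120 (q = 4 of N = 10).
Individual gaps: 175−25 = 150; 175−80 = 95; 175−105 = 70; 175−120 = 55.
Aggregate gap = £370.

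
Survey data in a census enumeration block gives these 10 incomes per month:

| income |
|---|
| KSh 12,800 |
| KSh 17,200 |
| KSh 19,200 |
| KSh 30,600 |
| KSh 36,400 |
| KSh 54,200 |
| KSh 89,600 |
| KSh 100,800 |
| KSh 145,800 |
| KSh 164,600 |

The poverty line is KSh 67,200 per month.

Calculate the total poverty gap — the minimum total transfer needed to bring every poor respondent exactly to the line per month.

KSh 232,800

Below the line: KSh 12,800, KSh 17,200, KSh 19,200, KSh 30,600, KSh 36,400, KSh 54,200 (q = 6 of N = 10).
Individual gaps: 67200−12800 = 54400; 67200−17200 = 50000; 67200−19200 = 48000; 67200−30600 = 36600; 67200−36400 = 30800; 67200−54200 = 13000.
Aggregate gap = KSh 232,800.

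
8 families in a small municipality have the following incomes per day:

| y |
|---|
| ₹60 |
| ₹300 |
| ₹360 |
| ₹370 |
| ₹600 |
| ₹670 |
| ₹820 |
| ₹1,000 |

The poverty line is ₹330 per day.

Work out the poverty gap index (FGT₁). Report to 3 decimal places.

Incomes under z: ₹60, ₹300 (q = 2 of N = 8).
Relative gaps: (330−60)/330 = 0.8182; (330−300)/330 = 0.0909.
Sum of shortfalls = 0.909091; P₁ averages over all N: 0.909091 / 8 = 0.114.

0.114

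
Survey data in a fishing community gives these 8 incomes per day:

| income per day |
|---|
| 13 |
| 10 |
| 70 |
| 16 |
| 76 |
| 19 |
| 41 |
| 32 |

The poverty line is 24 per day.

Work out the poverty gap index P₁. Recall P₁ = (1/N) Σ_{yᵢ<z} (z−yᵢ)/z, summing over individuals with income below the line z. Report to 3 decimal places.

0.198

Poor units: 10, 13, 16, 19 (q = 4 of N = 8).
Shortfall ratios: (24−10)/24 = 0.5833; (24−13)/24 = 0.4583; (24−16)/24 = 0.3333; (24−19)/24 = 0.2083.
Σ = 1.583333. Dividing by the full population N = 8 gives P₁ = 0.198.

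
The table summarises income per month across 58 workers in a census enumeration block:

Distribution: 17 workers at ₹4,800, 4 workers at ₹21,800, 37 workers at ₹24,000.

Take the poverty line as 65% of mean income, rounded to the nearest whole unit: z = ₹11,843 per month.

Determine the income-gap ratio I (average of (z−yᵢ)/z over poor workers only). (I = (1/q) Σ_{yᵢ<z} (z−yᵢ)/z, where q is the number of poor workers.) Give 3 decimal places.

0.595

Incomes under z: 17×₹4,800 (q = 17 of N = 58).
Shortfall ratios (z−y)/z: 0.5947 (×17); sum = 10.109854.
I averages over the q = 17 poor units only: 10.109854 / 17 = 0.595.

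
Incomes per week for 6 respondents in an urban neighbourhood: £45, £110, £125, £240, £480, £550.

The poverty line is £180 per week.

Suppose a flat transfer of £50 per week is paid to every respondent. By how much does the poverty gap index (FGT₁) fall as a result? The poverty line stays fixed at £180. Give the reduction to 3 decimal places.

Before: below the line — £45, £110, £125; poverty gap index (FGT₁) = 0.24074.
After the £50 transfer: below the line — £95, £160, £175; poverty gap index (FGT₁) = 0.10185.
Reduction = 0.24074 − 0.10185 = 0.139.

0.139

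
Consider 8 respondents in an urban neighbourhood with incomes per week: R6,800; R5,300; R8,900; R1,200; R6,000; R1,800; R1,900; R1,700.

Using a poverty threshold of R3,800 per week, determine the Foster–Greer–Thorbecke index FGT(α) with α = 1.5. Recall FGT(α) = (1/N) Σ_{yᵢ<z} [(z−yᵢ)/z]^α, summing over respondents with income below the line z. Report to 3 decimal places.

0.214

Incomes under z: R1,200, R1,700, R1,800, R1,900 (q = 4 of N = 8).
Relative gaps: (3800−1200)/3800 = 0.6842; (3800−1700)/3800 = 0.5526; (3800−1800)/3800 = 0.5263; (3800−1900)/3800 = 0.5000.
Raised to α = 1.5: 0.56596; 0.41082; 0.38183; 0.35355.
Sum = 1.712163; FGT(1.5) = 1.712163 / 8 = 0.214.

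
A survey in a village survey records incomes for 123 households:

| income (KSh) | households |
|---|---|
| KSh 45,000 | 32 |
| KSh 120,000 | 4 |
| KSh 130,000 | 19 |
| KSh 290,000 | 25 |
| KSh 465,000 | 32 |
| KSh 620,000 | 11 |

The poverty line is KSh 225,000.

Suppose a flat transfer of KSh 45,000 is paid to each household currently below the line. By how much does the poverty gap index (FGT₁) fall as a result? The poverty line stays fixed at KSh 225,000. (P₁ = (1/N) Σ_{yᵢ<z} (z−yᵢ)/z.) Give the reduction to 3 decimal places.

0.089

Before: below the line — 32×KSh 45,000, 4×KSh 120,000, 19×KSh 130,000; poverty gap index (FGT₁) = 0.28853.
After the KSh 45,000 transfer: below the line — 32×KSh 90,000, 4×KSh 165,000, 19×KSh 175,000; poverty gap index (FGT₁) = 0.19910.
Reduction = 0.28853 − 0.19910 = 0.089.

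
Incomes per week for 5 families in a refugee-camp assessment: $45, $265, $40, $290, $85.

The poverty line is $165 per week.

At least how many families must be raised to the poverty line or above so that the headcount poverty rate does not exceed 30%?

2

3 of the 5 families are poor, so H = 3/5 = 0.600.
A headcount ratio of at most 30% allows at most ⌊0.30 × 5⌋ = 1 poor families.
So at least 3 − 1 = 2 must be lifted.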